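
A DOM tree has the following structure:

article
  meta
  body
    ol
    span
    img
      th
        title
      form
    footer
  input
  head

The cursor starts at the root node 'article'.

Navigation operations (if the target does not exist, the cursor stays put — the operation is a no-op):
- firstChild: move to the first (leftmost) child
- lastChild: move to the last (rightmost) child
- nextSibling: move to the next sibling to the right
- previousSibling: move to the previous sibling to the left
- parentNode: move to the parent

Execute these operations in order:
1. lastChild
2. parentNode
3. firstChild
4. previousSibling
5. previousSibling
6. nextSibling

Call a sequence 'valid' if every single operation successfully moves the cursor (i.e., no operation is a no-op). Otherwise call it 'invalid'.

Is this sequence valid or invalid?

After 1 (lastChild): head
After 2 (parentNode): article
After 3 (firstChild): meta
After 4 (previousSibling): meta (no-op, stayed)
After 5 (previousSibling): meta (no-op, stayed)
After 6 (nextSibling): body

Answer: invalid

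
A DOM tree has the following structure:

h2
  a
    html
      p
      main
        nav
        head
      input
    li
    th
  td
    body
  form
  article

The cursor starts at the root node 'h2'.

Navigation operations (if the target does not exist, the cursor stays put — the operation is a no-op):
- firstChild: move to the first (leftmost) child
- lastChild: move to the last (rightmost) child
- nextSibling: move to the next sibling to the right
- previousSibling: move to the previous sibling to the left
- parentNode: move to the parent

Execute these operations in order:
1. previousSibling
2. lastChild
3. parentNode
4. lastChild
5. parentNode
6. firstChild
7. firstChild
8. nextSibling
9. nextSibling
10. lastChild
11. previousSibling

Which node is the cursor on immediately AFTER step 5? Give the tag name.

Answer: h2

Derivation:
After 1 (previousSibling): h2 (no-op, stayed)
After 2 (lastChild): article
After 3 (parentNode): h2
After 4 (lastChild): article
After 5 (parentNode): h2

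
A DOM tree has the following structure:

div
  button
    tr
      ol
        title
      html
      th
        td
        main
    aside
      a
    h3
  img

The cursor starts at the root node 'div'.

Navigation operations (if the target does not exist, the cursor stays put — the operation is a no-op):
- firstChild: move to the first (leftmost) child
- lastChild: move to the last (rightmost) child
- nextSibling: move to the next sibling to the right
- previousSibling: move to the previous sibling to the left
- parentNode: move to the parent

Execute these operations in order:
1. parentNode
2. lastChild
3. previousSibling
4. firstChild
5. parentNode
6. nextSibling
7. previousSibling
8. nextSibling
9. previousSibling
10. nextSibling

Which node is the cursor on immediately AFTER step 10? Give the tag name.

After 1 (parentNode): div (no-op, stayed)
After 2 (lastChild): img
After 3 (previousSibling): button
After 4 (firstChild): tr
After 5 (parentNode): button
After 6 (nextSibling): img
After 7 (previousSibling): button
After 8 (nextSibling): img
After 9 (previousSibling): button
After 10 (nextSibling): img

Answer: img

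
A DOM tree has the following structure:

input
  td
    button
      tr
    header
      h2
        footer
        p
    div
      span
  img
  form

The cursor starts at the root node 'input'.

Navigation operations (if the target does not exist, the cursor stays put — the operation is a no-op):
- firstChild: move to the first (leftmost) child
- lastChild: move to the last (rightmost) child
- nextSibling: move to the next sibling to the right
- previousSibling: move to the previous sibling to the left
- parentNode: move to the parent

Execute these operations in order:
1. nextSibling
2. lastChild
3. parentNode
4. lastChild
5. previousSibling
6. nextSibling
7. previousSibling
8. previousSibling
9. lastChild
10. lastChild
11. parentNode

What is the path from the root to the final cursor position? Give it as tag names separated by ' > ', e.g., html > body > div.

Answer: input > td > div

Derivation:
After 1 (nextSibling): input (no-op, stayed)
After 2 (lastChild): form
After 3 (parentNode): input
After 4 (lastChild): form
After 5 (previousSibling): img
After 6 (nextSibling): form
After 7 (previousSibling): img
After 8 (previousSibling): td
After 9 (lastChild): div
After 10 (lastChild): span
After 11 (parentNode): div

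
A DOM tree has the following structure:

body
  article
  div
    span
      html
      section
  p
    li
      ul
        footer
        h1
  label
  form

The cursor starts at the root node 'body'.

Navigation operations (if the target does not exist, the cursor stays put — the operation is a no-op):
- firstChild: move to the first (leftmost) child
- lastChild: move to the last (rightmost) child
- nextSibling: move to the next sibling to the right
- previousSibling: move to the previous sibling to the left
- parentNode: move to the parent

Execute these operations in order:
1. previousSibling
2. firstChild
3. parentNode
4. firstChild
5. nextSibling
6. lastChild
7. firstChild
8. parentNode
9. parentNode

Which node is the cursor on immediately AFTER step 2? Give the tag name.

Answer: article

Derivation:
After 1 (previousSibling): body (no-op, stayed)
After 2 (firstChild): article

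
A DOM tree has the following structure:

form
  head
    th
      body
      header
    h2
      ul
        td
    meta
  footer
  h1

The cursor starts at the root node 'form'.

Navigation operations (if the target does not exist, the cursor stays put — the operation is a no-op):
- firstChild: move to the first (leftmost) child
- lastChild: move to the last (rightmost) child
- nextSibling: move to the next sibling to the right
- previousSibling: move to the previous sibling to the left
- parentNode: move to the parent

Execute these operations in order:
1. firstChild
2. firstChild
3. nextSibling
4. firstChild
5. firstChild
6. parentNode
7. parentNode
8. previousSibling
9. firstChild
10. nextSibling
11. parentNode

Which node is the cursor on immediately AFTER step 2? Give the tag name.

Answer: th

Derivation:
After 1 (firstChild): head
After 2 (firstChild): th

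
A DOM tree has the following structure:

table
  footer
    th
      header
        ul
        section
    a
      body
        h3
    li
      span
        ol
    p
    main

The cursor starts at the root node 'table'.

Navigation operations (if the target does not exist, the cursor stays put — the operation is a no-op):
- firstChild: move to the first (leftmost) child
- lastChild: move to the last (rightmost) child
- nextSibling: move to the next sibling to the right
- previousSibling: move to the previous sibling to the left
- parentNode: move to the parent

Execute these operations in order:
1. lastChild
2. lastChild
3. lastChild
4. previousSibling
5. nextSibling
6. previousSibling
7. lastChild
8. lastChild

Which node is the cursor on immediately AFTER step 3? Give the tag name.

Answer: main

Derivation:
After 1 (lastChild): footer
After 2 (lastChild): main
After 3 (lastChild): main (no-op, stayed)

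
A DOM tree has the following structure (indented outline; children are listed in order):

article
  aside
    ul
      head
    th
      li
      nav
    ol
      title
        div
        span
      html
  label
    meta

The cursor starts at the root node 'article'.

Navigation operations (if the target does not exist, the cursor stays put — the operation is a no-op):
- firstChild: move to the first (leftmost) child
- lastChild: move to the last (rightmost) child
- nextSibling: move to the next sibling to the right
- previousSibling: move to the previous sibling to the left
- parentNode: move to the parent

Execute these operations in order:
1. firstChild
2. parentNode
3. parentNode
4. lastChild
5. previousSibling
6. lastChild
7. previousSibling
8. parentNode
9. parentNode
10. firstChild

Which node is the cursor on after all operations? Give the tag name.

Answer: aside

Derivation:
After 1 (firstChild): aside
After 2 (parentNode): article
After 3 (parentNode): article (no-op, stayed)
After 4 (lastChild): label
After 5 (previousSibling): aside
After 6 (lastChild): ol
After 7 (previousSibling): th
After 8 (parentNode): aside
After 9 (parentNode): article
After 10 (firstChild): aside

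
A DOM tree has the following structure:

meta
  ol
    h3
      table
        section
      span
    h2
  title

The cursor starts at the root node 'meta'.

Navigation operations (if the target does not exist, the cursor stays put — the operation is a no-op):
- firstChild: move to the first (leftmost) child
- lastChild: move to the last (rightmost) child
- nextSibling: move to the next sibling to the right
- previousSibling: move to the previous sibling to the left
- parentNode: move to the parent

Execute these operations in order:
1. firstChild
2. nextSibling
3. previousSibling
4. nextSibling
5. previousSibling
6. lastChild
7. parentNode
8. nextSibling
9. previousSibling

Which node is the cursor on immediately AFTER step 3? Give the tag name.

Answer: ol

Derivation:
After 1 (firstChild): ol
After 2 (nextSibling): title
After 3 (previousSibling): ol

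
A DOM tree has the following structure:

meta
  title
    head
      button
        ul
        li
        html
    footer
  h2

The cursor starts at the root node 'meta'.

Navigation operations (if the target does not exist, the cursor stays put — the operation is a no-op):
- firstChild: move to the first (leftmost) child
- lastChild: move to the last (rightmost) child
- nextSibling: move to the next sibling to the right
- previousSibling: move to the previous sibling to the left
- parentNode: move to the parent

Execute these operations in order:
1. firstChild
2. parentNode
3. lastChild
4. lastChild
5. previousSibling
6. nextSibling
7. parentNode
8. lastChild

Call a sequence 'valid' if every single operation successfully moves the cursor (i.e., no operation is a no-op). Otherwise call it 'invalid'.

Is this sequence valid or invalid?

Answer: invalid

Derivation:
After 1 (firstChild): title
After 2 (parentNode): meta
After 3 (lastChild): h2
After 4 (lastChild): h2 (no-op, stayed)
After 5 (previousSibling): title
After 6 (nextSibling): h2
After 7 (parentNode): meta
After 8 (lastChild): h2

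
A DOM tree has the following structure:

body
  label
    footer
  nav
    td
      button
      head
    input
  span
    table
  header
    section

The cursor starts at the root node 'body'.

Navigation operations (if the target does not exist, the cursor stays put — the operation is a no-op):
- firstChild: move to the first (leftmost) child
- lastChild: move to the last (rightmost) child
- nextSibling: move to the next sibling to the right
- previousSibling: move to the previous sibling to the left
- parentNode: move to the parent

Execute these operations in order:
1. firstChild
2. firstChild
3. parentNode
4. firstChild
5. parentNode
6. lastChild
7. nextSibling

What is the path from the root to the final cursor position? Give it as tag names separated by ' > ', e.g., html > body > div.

Answer: body > label > footer

Derivation:
After 1 (firstChild): label
After 2 (firstChild): footer
After 3 (parentNode): label
After 4 (firstChild): footer
After 5 (parentNode): label
After 6 (lastChild): footer
After 7 (nextSibling): footer (no-op, stayed)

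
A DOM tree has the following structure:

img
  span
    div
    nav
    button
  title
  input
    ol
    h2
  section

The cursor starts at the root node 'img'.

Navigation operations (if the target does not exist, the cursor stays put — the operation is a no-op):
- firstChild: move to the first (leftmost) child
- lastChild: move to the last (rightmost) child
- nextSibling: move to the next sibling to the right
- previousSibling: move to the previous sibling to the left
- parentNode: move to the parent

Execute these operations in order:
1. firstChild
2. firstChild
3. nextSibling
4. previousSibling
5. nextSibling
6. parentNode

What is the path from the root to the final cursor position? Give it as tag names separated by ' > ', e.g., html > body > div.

After 1 (firstChild): span
After 2 (firstChild): div
After 3 (nextSibling): nav
After 4 (previousSibling): div
After 5 (nextSibling): nav
After 6 (parentNode): span

Answer: img > span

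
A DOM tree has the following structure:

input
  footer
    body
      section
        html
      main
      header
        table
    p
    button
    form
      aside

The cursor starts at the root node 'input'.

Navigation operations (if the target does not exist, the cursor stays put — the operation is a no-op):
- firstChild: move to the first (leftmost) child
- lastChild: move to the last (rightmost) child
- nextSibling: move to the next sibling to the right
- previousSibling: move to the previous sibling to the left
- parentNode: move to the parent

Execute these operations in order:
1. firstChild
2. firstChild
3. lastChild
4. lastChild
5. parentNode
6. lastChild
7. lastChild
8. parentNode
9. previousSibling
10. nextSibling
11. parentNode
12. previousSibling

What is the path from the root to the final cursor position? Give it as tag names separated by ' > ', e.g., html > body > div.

After 1 (firstChild): footer
After 2 (firstChild): body
After 3 (lastChild): header
After 4 (lastChild): table
After 5 (parentNode): header
After 6 (lastChild): table
After 7 (lastChild): table (no-op, stayed)
After 8 (parentNode): header
After 9 (previousSibling): main
After 10 (nextSibling): header
After 11 (parentNode): body
After 12 (previousSibling): body (no-op, stayed)

Answer: input > footer > body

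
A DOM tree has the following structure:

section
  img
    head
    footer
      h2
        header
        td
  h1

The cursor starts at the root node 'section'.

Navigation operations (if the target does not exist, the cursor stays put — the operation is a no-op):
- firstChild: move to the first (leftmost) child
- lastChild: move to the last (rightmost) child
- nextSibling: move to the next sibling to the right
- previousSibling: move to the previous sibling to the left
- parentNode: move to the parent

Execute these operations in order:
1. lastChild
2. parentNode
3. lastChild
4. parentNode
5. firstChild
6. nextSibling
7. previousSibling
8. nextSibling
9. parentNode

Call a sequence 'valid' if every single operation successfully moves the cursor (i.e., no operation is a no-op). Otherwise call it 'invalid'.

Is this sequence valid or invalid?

After 1 (lastChild): h1
After 2 (parentNode): section
After 3 (lastChild): h1
After 4 (parentNode): section
After 5 (firstChild): img
After 6 (nextSibling): h1
After 7 (previousSibling): img
After 8 (nextSibling): h1
After 9 (parentNode): section

Answer: valid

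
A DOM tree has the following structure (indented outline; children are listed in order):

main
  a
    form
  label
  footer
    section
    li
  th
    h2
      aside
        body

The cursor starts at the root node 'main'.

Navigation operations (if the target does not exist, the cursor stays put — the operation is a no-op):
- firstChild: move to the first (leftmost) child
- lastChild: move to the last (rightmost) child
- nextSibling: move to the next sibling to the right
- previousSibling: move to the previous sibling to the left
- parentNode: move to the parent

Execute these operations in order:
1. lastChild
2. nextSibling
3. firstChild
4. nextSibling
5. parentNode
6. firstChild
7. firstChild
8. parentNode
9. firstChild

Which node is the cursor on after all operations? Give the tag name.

Answer: aside

Derivation:
After 1 (lastChild): th
After 2 (nextSibling): th (no-op, stayed)
After 3 (firstChild): h2
After 4 (nextSibling): h2 (no-op, stayed)
After 5 (parentNode): th
After 6 (firstChild): h2
After 7 (firstChild): aside
After 8 (parentNode): h2
After 9 (firstChild): aside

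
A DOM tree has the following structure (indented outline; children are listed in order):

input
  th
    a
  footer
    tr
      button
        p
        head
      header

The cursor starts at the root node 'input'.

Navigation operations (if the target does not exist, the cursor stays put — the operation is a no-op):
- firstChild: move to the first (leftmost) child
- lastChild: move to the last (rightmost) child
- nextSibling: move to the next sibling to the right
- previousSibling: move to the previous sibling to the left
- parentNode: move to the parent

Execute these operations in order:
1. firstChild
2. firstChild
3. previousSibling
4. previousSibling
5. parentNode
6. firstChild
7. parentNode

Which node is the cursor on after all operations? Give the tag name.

After 1 (firstChild): th
After 2 (firstChild): a
After 3 (previousSibling): a (no-op, stayed)
After 4 (previousSibling): a (no-op, stayed)
After 5 (parentNode): th
After 6 (firstChild): a
After 7 (parentNode): th

Answer: th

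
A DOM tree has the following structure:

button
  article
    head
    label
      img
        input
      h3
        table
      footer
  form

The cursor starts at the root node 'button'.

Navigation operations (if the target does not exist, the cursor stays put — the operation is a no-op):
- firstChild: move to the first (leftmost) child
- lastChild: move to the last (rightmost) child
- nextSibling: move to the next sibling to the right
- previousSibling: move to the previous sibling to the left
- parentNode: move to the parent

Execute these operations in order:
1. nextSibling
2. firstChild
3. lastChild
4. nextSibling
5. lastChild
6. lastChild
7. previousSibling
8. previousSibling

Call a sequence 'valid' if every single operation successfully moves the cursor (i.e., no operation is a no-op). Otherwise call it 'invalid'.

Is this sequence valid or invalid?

Answer: invalid

Derivation:
After 1 (nextSibling): button (no-op, stayed)
After 2 (firstChild): article
After 3 (lastChild): label
After 4 (nextSibling): label (no-op, stayed)
After 5 (lastChild): footer
After 6 (lastChild): footer (no-op, stayed)
After 7 (previousSibling): h3
After 8 (previousSibling): img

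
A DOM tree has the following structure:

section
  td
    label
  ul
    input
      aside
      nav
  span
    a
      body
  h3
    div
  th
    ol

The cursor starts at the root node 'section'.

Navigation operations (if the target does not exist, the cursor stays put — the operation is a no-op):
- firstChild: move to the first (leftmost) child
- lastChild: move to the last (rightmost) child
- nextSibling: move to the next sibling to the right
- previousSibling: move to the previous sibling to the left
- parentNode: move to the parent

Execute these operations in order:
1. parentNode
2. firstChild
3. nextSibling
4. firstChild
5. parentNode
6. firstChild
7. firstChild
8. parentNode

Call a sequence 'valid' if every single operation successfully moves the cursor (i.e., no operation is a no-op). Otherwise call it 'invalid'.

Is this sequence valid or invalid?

Answer: invalid

Derivation:
After 1 (parentNode): section (no-op, stayed)
After 2 (firstChild): td
After 3 (nextSibling): ul
After 4 (firstChild): input
After 5 (parentNode): ul
After 6 (firstChild): input
After 7 (firstChild): aside
After 8 (parentNode): input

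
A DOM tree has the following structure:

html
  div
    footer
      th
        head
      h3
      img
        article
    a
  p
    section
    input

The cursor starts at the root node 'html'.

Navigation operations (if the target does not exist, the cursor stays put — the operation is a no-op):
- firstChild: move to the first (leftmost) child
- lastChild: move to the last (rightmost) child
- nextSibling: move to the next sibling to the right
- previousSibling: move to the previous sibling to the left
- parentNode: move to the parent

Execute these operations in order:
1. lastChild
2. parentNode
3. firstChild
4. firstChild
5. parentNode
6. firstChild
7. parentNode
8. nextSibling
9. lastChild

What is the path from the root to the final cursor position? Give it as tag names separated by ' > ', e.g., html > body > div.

After 1 (lastChild): p
After 2 (parentNode): html
After 3 (firstChild): div
After 4 (firstChild): footer
After 5 (parentNode): div
After 6 (firstChild): footer
After 7 (parentNode): div
After 8 (nextSibling): p
After 9 (lastChild): input

Answer: html > p > input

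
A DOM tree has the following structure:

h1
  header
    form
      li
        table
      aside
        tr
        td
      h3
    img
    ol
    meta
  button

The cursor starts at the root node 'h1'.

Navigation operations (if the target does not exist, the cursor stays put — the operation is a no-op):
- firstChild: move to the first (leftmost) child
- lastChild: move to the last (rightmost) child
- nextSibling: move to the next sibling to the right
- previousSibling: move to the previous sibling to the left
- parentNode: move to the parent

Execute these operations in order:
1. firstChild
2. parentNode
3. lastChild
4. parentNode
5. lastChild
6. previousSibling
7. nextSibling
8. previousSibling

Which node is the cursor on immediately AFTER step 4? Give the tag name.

After 1 (firstChild): header
After 2 (parentNode): h1
After 3 (lastChild): button
After 4 (parentNode): h1

Answer: h1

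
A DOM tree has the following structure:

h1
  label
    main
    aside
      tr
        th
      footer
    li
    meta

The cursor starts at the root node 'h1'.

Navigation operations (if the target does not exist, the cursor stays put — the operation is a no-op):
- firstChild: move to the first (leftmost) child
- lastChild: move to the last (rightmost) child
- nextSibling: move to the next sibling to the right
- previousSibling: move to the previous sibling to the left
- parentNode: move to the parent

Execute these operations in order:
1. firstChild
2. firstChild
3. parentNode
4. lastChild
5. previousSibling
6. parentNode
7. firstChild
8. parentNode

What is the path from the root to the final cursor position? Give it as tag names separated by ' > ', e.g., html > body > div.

Answer: h1 > label

Derivation:
After 1 (firstChild): label
After 2 (firstChild): main
After 3 (parentNode): label
After 4 (lastChild): meta
After 5 (previousSibling): li
After 6 (parentNode): label
After 7 (firstChild): main
After 8 (parentNode): label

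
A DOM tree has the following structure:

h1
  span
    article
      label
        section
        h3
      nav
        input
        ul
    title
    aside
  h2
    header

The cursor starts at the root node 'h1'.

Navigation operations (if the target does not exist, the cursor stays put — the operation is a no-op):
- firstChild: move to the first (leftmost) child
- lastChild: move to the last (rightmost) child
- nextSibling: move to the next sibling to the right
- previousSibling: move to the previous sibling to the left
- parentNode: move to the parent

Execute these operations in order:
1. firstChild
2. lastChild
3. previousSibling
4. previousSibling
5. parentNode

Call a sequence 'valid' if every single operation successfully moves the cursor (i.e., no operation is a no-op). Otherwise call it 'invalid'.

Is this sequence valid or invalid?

Answer: valid

Derivation:
After 1 (firstChild): span
After 2 (lastChild): aside
After 3 (previousSibling): title
After 4 (previousSibling): article
After 5 (parentNode): span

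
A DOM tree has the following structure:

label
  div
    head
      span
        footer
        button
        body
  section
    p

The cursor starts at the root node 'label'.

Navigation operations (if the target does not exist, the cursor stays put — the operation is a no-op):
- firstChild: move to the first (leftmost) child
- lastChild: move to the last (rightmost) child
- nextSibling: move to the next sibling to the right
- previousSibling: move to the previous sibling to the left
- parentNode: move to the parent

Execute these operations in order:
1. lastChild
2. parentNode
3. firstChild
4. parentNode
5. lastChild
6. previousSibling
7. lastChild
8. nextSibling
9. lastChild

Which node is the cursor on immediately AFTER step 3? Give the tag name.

After 1 (lastChild): section
After 2 (parentNode): label
After 3 (firstChild): div

Answer: div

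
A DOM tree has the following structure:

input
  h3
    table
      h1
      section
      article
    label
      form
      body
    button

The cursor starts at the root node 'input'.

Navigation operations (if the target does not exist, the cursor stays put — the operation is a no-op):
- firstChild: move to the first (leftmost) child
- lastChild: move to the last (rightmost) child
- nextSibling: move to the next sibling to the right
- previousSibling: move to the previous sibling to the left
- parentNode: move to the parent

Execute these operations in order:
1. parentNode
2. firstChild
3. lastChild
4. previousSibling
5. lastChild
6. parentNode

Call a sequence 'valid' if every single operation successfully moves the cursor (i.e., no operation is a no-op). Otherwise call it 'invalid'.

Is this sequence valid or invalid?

Answer: invalid

Derivation:
After 1 (parentNode): input (no-op, stayed)
After 2 (firstChild): h3
After 3 (lastChild): button
After 4 (previousSibling): label
After 5 (lastChild): body
After 6 (parentNode): label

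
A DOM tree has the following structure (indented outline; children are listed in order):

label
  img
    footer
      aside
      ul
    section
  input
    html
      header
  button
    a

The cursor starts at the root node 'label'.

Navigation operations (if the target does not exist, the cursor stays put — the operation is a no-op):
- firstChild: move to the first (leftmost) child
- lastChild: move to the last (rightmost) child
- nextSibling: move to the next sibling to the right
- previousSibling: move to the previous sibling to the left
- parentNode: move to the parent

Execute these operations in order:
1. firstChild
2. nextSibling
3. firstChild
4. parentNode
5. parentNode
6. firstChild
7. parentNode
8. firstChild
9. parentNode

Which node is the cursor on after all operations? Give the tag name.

Answer: label

Derivation:
After 1 (firstChild): img
After 2 (nextSibling): input
After 3 (firstChild): html
After 4 (parentNode): input
After 5 (parentNode): label
After 6 (firstChild): img
After 7 (parentNode): label
After 8 (firstChild): img
After 9 (parentNode): label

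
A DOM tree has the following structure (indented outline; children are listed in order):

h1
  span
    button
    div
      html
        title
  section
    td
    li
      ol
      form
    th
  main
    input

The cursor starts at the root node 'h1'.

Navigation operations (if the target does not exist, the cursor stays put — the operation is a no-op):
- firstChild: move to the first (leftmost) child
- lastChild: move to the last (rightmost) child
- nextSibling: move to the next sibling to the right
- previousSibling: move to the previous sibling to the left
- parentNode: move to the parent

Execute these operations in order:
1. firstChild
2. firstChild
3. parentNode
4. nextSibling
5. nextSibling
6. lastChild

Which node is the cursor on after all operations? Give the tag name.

Answer: input

Derivation:
After 1 (firstChild): span
After 2 (firstChild): button
After 3 (parentNode): span
After 4 (nextSibling): section
After 5 (nextSibling): main
After 6 (lastChild): input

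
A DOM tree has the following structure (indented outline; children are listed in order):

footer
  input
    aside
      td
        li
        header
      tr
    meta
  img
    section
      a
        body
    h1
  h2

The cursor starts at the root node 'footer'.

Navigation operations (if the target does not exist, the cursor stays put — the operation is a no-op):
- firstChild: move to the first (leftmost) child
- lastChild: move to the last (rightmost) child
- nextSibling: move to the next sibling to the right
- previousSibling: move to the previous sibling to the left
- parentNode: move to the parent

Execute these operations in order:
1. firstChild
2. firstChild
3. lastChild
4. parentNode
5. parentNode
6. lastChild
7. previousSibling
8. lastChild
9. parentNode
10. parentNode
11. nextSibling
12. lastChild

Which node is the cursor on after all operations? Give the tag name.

Answer: h1

Derivation:
After 1 (firstChild): input
After 2 (firstChild): aside
After 3 (lastChild): tr
After 4 (parentNode): aside
After 5 (parentNode): input
After 6 (lastChild): meta
After 7 (previousSibling): aside
After 8 (lastChild): tr
After 9 (parentNode): aside
After 10 (parentNode): input
After 11 (nextSibling): img
After 12 (lastChild): h1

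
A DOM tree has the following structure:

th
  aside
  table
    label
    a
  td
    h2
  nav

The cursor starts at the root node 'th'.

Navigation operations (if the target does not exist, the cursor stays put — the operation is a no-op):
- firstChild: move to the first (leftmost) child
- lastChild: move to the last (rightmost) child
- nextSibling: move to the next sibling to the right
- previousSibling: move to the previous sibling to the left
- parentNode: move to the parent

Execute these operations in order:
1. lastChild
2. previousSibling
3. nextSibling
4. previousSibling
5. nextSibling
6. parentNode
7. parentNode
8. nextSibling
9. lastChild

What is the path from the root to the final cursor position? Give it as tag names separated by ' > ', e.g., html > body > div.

After 1 (lastChild): nav
After 2 (previousSibling): td
After 3 (nextSibling): nav
After 4 (previousSibling): td
After 5 (nextSibling): nav
After 6 (parentNode): th
After 7 (parentNode): th (no-op, stayed)
After 8 (nextSibling): th (no-op, stayed)
After 9 (lastChild): nav

Answer: th > nav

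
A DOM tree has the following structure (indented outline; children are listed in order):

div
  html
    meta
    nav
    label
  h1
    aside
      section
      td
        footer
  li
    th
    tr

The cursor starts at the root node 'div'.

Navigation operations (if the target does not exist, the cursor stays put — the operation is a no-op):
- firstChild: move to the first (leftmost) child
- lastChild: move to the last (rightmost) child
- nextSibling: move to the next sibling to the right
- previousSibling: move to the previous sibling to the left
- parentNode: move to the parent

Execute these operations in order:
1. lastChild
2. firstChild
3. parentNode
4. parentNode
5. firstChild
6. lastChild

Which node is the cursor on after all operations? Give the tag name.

Answer: label

Derivation:
After 1 (lastChild): li
After 2 (firstChild): th
After 3 (parentNode): li
After 4 (parentNode): div
After 5 (firstChild): html
After 6 (lastChild): label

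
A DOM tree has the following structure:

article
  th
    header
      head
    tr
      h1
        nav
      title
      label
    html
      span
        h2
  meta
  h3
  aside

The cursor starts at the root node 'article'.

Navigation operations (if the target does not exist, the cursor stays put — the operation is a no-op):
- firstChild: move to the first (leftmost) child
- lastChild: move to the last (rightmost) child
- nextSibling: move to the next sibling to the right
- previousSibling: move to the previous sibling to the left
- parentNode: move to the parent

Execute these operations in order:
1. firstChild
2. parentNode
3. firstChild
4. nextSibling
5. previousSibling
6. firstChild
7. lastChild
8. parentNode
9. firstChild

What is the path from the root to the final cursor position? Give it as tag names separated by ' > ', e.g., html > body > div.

Answer: article > th > header > head

Derivation:
After 1 (firstChild): th
After 2 (parentNode): article
After 3 (firstChild): th
After 4 (nextSibling): meta
After 5 (previousSibling): th
After 6 (firstChild): header
After 7 (lastChild): head
After 8 (parentNode): header
After 9 (firstChild): head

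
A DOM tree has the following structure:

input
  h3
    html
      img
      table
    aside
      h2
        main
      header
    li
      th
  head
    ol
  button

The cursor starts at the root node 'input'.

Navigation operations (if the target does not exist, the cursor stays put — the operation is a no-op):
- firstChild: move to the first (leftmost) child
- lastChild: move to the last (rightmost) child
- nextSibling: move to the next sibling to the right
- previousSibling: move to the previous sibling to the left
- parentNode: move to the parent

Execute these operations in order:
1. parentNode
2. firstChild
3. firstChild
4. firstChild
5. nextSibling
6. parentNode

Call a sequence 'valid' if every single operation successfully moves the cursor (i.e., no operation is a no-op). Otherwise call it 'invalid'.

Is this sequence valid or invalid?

After 1 (parentNode): input (no-op, stayed)
After 2 (firstChild): h3
After 3 (firstChild): html
After 4 (firstChild): img
After 5 (nextSibling): table
After 6 (parentNode): html

Answer: invalid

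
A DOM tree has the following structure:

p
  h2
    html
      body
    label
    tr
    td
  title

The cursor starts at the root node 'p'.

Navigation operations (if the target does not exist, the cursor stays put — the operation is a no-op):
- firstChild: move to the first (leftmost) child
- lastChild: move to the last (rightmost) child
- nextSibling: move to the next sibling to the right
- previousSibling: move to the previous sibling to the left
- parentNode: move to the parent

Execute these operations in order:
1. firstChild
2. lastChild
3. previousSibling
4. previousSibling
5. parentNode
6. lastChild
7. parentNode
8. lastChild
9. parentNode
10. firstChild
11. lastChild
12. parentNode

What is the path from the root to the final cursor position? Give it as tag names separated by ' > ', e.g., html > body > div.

After 1 (firstChild): h2
After 2 (lastChild): td
After 3 (previousSibling): tr
After 4 (previousSibling): label
After 5 (parentNode): h2
After 6 (lastChild): td
After 7 (parentNode): h2
After 8 (lastChild): td
After 9 (parentNode): h2
After 10 (firstChild): html
After 11 (lastChild): body
After 12 (parentNode): html

Answer: p > h2 > html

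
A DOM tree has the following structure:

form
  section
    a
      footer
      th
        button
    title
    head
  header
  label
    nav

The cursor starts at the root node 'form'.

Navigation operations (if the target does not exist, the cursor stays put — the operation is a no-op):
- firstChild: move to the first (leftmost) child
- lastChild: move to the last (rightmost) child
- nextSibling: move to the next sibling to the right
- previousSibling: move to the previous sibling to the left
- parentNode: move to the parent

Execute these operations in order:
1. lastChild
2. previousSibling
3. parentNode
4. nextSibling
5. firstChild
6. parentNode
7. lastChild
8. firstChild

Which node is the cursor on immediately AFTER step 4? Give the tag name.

After 1 (lastChild): label
After 2 (previousSibling): header
After 3 (parentNode): form
After 4 (nextSibling): form (no-op, stayed)

Answer: form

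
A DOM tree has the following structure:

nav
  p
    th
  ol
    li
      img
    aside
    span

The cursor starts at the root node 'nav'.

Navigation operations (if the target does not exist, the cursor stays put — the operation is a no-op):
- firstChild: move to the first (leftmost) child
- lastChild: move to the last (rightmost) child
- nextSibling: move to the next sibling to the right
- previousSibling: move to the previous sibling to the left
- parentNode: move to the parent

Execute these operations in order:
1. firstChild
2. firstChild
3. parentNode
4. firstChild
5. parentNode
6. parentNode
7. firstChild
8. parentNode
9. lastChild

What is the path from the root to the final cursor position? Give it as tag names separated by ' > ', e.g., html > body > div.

After 1 (firstChild): p
After 2 (firstChild): th
After 3 (parentNode): p
After 4 (firstChild): th
After 5 (parentNode): p
After 6 (parentNode): nav
After 7 (firstChild): p
After 8 (parentNode): nav
After 9 (lastChild): ol

Answer: nav > ol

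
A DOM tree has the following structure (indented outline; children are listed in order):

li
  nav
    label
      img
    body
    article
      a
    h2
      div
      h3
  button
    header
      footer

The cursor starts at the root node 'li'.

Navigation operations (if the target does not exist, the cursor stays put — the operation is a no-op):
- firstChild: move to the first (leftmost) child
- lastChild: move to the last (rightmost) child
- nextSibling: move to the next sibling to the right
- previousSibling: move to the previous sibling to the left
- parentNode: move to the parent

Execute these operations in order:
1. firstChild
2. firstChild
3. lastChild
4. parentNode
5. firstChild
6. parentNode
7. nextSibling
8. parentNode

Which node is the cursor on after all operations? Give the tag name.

After 1 (firstChild): nav
After 2 (firstChild): label
After 3 (lastChild): img
After 4 (parentNode): label
After 5 (firstChild): img
After 6 (parentNode): label
After 7 (nextSibling): body
After 8 (parentNode): nav

Answer: nav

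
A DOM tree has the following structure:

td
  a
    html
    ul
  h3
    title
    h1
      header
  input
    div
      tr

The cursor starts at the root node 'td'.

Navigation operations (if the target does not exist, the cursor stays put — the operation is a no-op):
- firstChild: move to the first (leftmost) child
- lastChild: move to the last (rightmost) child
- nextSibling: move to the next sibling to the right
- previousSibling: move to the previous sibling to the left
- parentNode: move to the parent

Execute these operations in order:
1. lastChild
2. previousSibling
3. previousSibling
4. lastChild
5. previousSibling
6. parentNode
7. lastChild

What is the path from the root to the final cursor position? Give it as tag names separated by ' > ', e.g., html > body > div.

Answer: td > a > ul

Derivation:
After 1 (lastChild): input
After 2 (previousSibling): h3
After 3 (previousSibling): a
After 4 (lastChild): ul
After 5 (previousSibling): html
After 6 (parentNode): a
After 7 (lastChild): ul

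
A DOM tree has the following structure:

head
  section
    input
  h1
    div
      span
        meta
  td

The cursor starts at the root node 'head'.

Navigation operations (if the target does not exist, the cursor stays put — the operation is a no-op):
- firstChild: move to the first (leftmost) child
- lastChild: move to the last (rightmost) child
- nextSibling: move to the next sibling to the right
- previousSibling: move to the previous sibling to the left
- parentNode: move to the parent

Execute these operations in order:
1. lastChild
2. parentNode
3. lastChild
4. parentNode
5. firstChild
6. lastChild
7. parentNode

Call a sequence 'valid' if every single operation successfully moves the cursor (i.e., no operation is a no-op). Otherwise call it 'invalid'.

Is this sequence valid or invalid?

After 1 (lastChild): td
After 2 (parentNode): head
After 3 (lastChild): td
After 4 (parentNode): head
After 5 (firstChild): section
After 6 (lastChild): input
After 7 (parentNode): section

Answer: valid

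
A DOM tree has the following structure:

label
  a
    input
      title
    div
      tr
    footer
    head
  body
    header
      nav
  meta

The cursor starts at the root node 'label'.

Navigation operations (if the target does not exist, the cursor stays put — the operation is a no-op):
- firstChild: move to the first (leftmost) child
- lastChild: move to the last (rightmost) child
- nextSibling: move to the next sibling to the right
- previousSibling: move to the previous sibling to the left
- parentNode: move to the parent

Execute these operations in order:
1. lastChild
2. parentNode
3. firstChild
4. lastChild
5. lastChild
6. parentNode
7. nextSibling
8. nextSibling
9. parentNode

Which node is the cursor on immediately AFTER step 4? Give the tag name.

After 1 (lastChild): meta
After 2 (parentNode): label
After 3 (firstChild): a
After 4 (lastChild): head

Answer: head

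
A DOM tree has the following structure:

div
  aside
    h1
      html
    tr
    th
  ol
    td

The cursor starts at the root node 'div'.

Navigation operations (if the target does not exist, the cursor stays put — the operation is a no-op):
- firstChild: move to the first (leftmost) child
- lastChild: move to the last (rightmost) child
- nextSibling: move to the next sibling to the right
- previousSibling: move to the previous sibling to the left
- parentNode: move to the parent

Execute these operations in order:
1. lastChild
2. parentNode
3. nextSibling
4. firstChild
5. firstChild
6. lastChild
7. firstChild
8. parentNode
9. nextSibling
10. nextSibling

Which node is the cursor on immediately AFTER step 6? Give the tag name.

After 1 (lastChild): ol
After 2 (parentNode): div
After 3 (nextSibling): div (no-op, stayed)
After 4 (firstChild): aside
After 5 (firstChild): h1
After 6 (lastChild): html

Answer: html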